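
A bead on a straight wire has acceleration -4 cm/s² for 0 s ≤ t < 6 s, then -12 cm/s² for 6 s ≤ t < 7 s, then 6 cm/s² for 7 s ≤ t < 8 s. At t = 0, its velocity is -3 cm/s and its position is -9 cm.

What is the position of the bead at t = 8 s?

On each constant-a segment, Δv = aΔt and Δx = v₀Δt + ½aΔt²; chain segment to segment.
0–6 s: v starts -3 cm/s; Δx = -3·6 + ½·-4·6² = -90 cm; v ends -27 cm/s.
6–7 s: v starts -27 cm/s; Δx = -27·1 + ½·-12·1² = -33 cm; v ends -39 cm/s.
7–8 s: v starts -39 cm/s; Δx = -39·1 + ½·6·1² = -36 cm; v ends -33 cm/s.
x(8) = -9 + Σ Δx = -168 cm.

-168 cm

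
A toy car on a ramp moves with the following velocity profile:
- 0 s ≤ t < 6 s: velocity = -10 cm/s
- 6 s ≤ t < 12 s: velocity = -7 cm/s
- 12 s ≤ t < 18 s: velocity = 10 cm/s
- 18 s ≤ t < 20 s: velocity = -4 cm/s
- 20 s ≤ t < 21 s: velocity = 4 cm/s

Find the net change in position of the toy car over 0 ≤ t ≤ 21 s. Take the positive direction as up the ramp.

-46 cm

Displacement is the signed area under the v-t curve.
0–6 s: -10 × 6 = -60 cm
6–12 s: -7 × 6 = -42 cm
12–18 s: 10 × 6 = 60 cm
18–20 s: -4 × 2 = -8 cm
20–21 s: 4 × 1 = 4 cm
Net displacement = -46 cm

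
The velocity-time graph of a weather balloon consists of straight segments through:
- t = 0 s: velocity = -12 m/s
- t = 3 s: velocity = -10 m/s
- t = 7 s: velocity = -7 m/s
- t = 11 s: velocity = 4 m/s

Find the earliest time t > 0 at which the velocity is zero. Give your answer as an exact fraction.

v changes sign on 7–11 s (from -7 to 4); the graph is linear there, so v = 0 at t = 7 + (7)·(11 − 7)/(4 − -7) = 105/11 s.

t = 105/11 s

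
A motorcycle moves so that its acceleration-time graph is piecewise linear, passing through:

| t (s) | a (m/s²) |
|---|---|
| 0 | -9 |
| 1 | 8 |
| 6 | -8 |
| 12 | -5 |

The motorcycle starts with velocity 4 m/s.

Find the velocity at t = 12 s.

-35.5 m/s

Δv equals the area under the a-t graph; then v = v₀ + Δv.
0–1 s: ½(-9 + 8)(1) = -0.5 m/s
1–6 s: ½(8 + -8)(5) = 0 m/s
6–12 s: ½(-8 + -5)(6) = -39 m/s
Δv = -39.5 m/s, so v(12) = 4 + (-39.5) = -35.5 m/s.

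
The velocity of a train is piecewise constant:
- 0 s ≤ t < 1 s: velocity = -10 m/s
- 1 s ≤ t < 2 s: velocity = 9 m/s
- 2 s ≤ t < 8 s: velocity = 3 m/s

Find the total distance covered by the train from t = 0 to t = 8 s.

Total distance travelled is ∫|v| dt — sum the magnitudes of each area piece.
0–1 s: |-10| × 1 = 10 m
1–2 s: |9| × 1 = 9 m
2–8 s: |3| × 6 = 18 m
Total distance = 37 m

37 m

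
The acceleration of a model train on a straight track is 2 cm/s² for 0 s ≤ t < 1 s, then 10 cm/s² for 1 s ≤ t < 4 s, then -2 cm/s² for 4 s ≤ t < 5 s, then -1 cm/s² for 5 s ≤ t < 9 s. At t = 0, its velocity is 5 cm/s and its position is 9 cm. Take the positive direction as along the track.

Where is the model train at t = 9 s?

On each constant-a segment, Δv = aΔt and Δx = v₀Δt + ½aΔt²; chain segment to segment.
0–1 s: v starts 5 cm/s; Δx = 5·1 + ½·2·1² = 6 cm; v ends 7 cm/s.
1–4 s: v starts 7 cm/s; Δx = 7·3 + ½·10·3² = 66 cm; v ends 37 cm/s.
4–5 s: v starts 37 cm/s; Δx = 37·1 + ½·-2·1² = 36 cm; v ends 35 cm/s.
5–9 s: v starts 35 cm/s; Δx = 35·4 + ½·-1·4² = 132 cm; v ends 31 cm/s.
x(9) = 9 + Σ Δx = 249 cm.

249 cm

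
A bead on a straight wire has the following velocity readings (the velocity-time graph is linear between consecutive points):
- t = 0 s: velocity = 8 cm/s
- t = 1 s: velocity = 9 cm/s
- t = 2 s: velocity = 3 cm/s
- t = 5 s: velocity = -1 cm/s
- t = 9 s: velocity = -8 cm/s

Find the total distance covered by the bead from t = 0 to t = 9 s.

36.25 cm

Total distance travelled is ∫|v| dt — sum the magnitudes of each area piece.
0–1 s: |½(8 + 9)(1)| = 8.5 cm
1–2 s: |½(9 + 3)(1)| = 6 cm
2–5 s: v = 0 at t = 4.25 s; triangle areas 3.375 + 0.375 = 3.75 cm
5–9 s: |½(-1 + -8)(4)| = 18 cm
Total distance = 36.25 cm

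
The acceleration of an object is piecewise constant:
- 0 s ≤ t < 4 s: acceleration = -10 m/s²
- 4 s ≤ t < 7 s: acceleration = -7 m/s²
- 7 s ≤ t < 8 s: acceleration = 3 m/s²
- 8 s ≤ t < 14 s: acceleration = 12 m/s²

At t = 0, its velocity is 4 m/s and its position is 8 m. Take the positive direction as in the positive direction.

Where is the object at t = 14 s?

-359 m

On each constant-a segment, Δv = aΔt and Δx = v₀Δt + ½aΔt²; chain segment to segment.
0–4 s: v starts 4 m/s; Δx = 4·4 + ½·-10·4² = -64 m; v ends -36 m/s.
4–7 s: v starts -36 m/s; Δx = -36·3 + ½·-7·3² = -139.5 m; v ends -57 m/s.
7–8 s: v starts -57 m/s; Δx = -57·1 + ½·3·1² = -55.5 m; v ends -54 m/s.
8–14 s: v starts -54 m/s; Δx = -54·6 + ½·12·6² = -108 m; v ends 18 m/s.
x(14) = 8 + Σ Δx = -359 m.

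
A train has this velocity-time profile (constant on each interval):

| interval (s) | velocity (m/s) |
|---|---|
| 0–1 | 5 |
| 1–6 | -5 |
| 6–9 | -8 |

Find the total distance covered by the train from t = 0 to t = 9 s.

54 m

Total distance travelled is ∫|v| dt — sum the magnitudes of each area piece.
0–1 s: |5| × 1 = 5 m
1–6 s: |-5| × 5 = 25 m
6–9 s: |-8| × 3 = 24 m
Total distance = 54 m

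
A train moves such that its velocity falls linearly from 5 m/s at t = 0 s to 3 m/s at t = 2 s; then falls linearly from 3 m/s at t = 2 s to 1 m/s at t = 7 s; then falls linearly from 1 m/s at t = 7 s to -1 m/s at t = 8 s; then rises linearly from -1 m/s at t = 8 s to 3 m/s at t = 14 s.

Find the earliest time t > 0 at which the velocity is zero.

t = 7.5 s

v changes sign on 7–8 s (from 1 to -1); the graph is linear there, so v = 0 at t = 7 + (-1)·(8 − 7)/(-1 − 1) = 7.5 s.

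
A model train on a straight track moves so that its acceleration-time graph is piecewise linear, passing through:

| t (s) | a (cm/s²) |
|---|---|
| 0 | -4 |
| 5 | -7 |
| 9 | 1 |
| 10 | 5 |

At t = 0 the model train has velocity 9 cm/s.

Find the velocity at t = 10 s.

Δv equals the area under the a-t graph; then v = v₀ + Δv.
0–5 s: ½(-4 + -7)(5) = -27.5 cm/s
5–9 s: ½(-7 + 1)(4) = -12 cm/s
9–10 s: ½(1 + 5)(1) = 3 cm/s
Δv = -36.5 cm/s, so v(10) = 9 + (-36.5) = -27.5 cm/s.

-27.5 cm/s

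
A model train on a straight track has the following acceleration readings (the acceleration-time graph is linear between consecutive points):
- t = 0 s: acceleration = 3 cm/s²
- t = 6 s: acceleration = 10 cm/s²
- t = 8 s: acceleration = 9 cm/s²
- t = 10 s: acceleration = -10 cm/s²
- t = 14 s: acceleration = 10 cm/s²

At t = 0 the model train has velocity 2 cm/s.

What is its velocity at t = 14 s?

Δv equals the area under the a-t graph; then v = v₀ + Δv.
0–6 s: ½(3 + 10)(6) = 39 cm/s
6–8 s: ½(10 + 9)(2) = 19 cm/s
8–10 s: ½(9 + -10)(2) = -1 cm/s
10–14 s: ½(-10 + 10)(4) = 0 cm/s
Δv = 57 cm/s, so v(14) = 2 + (57) = 59 cm/s.

59 cm/s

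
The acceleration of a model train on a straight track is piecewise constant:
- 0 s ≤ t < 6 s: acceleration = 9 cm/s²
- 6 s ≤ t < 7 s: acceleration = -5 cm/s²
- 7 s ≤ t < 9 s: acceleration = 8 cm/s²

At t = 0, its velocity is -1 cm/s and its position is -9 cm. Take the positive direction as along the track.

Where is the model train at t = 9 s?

On each constant-a segment, Δv = aΔt and Δx = v₀Δt + ½aΔt²; chain segment to segment.
0–6 s: v starts -1 cm/s; Δx = -1·6 + ½·9·6² = 156 cm; v ends 53 cm/s.
6–7 s: v starts 53 cm/s; Δx = 53·1 + ½·-5·1² = 50.5 cm; v ends 48 cm/s.
7–9 s: v starts 48 cm/s; Δx = 48·2 + ½·8·2² = 112 cm; v ends 64 cm/s.
x(9) = -9 + Σ Δx = 309.5 cm.

309.5 cm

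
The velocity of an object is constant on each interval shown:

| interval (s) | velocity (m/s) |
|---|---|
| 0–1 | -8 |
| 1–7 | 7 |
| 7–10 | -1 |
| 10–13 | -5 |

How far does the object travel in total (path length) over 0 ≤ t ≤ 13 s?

68 m

Total distance travelled is ∫|v| dt — sum the magnitudes of each area piece.
0–1 s: |-8| × 1 = 8 m
1–7 s: |7| × 6 = 42 m
7–10 s: |-1| × 3 = 3 m
10–13 s: |-5| × 3 = 15 m
Total distance = 68 m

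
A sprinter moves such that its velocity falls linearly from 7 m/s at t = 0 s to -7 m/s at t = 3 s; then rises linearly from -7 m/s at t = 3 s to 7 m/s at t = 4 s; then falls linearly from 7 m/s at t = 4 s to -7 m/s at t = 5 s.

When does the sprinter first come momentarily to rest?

t = 1.5 s

v changes sign on 0–3 s (from 7 to -7); the graph is linear there, so v = 0 at t = 0 + (-7)·(3 − 0)/(-7 − 7) = 1.5 s.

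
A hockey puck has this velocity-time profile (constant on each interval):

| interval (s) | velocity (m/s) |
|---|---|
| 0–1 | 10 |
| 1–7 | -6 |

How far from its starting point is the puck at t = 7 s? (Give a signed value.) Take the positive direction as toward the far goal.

Displacement is the signed area under the v-t curve.
0–1 s: 10 × 1 = 10 m
1–7 s: -6 × 6 = -36 m
Net displacement = -26 m

-26 m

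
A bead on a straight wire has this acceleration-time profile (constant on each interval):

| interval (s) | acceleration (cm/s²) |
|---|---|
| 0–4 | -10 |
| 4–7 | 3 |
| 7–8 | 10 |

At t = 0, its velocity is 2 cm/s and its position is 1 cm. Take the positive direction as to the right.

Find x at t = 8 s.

-195.5 cm

On each constant-a segment, Δv = aΔt and Δx = v₀Δt + ½aΔt²; chain segment to segment.
0–4 s: v starts 2 cm/s; Δx = 2·4 + ½·-10·4² = -72 cm; v ends -38 cm/s.
4–7 s: v starts -38 cm/s; Δx = -38·3 + ½·3·3² = -100.5 cm; v ends -29 cm/s.
7–8 s: v starts -29 cm/s; Δx = -29·1 + ½·10·1² = -24 cm; v ends -19 cm/s.
x(8) = 1 + Σ Δx = -195.5 cm.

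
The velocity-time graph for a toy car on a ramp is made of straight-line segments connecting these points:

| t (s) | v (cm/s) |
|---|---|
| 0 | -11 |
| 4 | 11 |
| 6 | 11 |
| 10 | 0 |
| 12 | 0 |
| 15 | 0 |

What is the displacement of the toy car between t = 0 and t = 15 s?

Net displacement equals the area under the velocity-time graph (areas below the axis count negative).
0–4 s: ½(-11 + 11)(4) = 0 cm
4–6 s: 11 × 2 = 22 cm
6–10 s: ½(11 + 0)(4) = 22 cm
10–12 s: 0 × 2 = 0 cm
12–15 s: 0 × 3 = 0 cm
Net displacement = 44 cm

44 cm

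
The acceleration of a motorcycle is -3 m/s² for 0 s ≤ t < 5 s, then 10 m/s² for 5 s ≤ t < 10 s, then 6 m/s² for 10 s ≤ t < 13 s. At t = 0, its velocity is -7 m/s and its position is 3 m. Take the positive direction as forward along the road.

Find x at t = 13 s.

On each constant-a segment, Δv = aΔt and Δx = v₀Δt + ½aΔt²; chain segment to segment.
0–5 s: v starts -7 m/s; Δx = -7·5 + ½·-3·5² = -72.5 m; v ends -22 m/s.
5–10 s: v starts -22 m/s; Δx = -22·5 + ½·10·5² = 15 m; v ends 28 m/s.
10–13 s: v starts 28 m/s; Δx = 28·3 + ½·6·3² = 111 m; v ends 46 m/s.
x(13) = 3 + Σ Δx = 56.5 m.

56.5 m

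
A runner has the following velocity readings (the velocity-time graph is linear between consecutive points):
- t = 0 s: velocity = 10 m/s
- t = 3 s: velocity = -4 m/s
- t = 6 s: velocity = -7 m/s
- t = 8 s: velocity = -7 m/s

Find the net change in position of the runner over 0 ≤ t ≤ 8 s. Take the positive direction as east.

-21.5 m

Net displacement equals the area under the velocity-time graph (areas below the axis count negative).
0–3 s: ½(10 + -4)(3) = 9 m
3–6 s: ½(-4 + -7)(3) = -16.5 m
6–8 s: -7 × 2 = -14 m
Net displacement = -21.5 m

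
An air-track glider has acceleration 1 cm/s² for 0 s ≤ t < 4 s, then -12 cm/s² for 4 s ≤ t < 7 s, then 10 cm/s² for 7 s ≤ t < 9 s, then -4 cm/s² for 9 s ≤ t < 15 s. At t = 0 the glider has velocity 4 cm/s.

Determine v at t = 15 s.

Δv equals the area under the a-t graph; then v = v₀ + Δv.
0–4 s: 1 × 4 = 4 cm/s
4–7 s: -12 × 3 = -36 cm/s
7–9 s: 10 × 2 = 20 cm/s
9–15 s: -4 × 6 = -24 cm/s
Δv = -36 cm/s, so v(15) = 4 + (-36) = -32 cm/s.

-32 cm/s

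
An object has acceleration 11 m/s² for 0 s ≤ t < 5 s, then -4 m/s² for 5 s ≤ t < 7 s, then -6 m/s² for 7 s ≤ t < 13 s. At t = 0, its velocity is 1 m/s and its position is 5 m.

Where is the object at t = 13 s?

431.5 m

On each constant-a segment, Δv = aΔt and Δx = v₀Δt + ½aΔt²; chain segment to segment.
0–5 s: v starts 1 m/s; Δx = 1·5 + ½·11·5² = 142.5 m; v ends 56 m/s.
5–7 s: v starts 56 m/s; Δx = 56·2 + ½·-4·2² = 104 m; v ends 48 m/s.
7–13 s: v starts 48 m/s; Δx = 48·6 + ½·-6·6² = 180 m; v ends 12 m/s.
x(13) = 5 + Σ Δx = 431.5 m.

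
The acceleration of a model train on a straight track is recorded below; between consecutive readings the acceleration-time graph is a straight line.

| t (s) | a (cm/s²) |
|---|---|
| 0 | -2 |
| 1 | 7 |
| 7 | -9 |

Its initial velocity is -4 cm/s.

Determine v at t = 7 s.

-7.5 cm/s

Δv equals the area under the a-t graph; then v = v₀ + Δv.
0–1 s: ½(-2 + 7)(1) = 2.5 cm/s
1–7 s: ½(7 + -9)(6) = -6 cm/s
Δv = -3.5 cm/s, so v(7) = -4 + (-3.5) = -7.5 cm/s.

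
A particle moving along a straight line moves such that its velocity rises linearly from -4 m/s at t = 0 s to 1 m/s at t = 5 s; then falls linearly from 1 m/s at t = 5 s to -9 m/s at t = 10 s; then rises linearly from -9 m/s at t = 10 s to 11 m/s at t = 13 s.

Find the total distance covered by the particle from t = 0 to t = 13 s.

Total distance travelled is ∫|v| dt — sum the magnitudes of each area piece.
0–5 s: v = 0 at t = 4 s; triangle areas 8 + 0.5 = 8.5 m
5–10 s: v = 0 at t = 5.5 s; triangle areas 0.25 + 20.25 = 20.5 m
10–13 s: v = 0 at t = 11.35 s; triangle areas 6.075 + 9.075 = 15.15 m
Total distance = 44.15 m

44.15 m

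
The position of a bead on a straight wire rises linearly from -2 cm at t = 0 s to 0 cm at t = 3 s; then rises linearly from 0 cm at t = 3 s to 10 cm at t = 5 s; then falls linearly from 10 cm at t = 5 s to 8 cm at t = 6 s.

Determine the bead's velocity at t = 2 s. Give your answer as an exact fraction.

2/3 cm/s

Velocity is the slope of the x-t graph on 0–3 s: (0 − -2)/(3 − 0) = 2/3 cm/s.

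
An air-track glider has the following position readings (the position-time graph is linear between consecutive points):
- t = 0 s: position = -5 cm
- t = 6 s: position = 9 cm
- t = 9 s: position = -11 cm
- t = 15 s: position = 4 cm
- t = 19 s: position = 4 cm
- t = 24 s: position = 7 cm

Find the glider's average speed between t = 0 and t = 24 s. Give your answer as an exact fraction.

13/6 cm/s

Average speed = (total path length)/(elapsed time); on a piecewise-linear x-t graph the path length is Σ|Δx|.
0–6 s: |Δx| = |9 − -5| = 14 cm
6–9 s: |Δx| = |-11 − 9| = 20 cm
9–15 s: |Δx| = |4 − -11| = 15 cm
15–19 s: |Δx| = |4 − 4| = 0 cm
19–24 s: |Δx| = |7 − 4| = 3 cm
Total path = 52 cm; average speed = 52/24 = 13/6 cm/s.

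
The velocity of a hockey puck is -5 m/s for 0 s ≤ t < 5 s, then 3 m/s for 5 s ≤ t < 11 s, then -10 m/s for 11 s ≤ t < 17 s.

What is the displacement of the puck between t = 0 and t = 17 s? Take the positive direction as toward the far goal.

Displacement is the signed area under the v-t curve.
0–5 s: -5 × 5 = -25 m
5–11 s: 3 × 6 = 18 m
11–17 s: -10 × 6 = -60 m
Net displacement = -67 m

-67 m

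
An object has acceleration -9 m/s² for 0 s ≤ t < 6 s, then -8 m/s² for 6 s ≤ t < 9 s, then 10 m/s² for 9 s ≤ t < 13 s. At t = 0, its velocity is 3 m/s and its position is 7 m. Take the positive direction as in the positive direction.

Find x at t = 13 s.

On each constant-a segment, Δv = aΔt and Δx = v₀Δt + ½aΔt²; chain segment to segment.
0–6 s: v starts 3 m/s; Δx = 3·6 + ½·-9·6² = -144 m; v ends -51 m/s.
6–9 s: v starts -51 m/s; Δx = -51·3 + ½·-8·3² = -189 m; v ends -75 m/s.
9–13 s: v starts -75 m/s; Δx = -75·4 + ½·10·4² = -220 m; v ends -35 m/s.
x(13) = 7 + Σ Δx = -546 m.

-546 m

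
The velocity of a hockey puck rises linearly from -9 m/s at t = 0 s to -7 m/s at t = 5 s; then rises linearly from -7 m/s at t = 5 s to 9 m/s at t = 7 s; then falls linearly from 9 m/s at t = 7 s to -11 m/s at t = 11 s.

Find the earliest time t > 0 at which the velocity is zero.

v changes sign on 5–7 s (from -7 to 9); the graph is linear there, so v = 0 at t = 5 + (7)·(7 − 5)/(9 − -7) = 5.875 s.

t = 5.875 s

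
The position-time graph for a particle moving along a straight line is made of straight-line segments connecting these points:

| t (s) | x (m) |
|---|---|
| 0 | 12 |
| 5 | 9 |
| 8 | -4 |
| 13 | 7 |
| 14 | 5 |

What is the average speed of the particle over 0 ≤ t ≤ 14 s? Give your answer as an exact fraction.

29/14 m/s

Average speed = (total path length)/(elapsed time); on a piecewise-linear x-t graph the path length is Σ|Δx|.
0–5 s: |Δx| = |9 − 12| = 3 m
5–8 s: |Δx| = |-4 − 9| = 13 m
8–13 s: |Δx| = |7 − -4| = 11 m
13–14 s: |Δx| = |5 − 7| = 2 m
Total path = 29 m; average speed = 29/14 = 29/14 m/s.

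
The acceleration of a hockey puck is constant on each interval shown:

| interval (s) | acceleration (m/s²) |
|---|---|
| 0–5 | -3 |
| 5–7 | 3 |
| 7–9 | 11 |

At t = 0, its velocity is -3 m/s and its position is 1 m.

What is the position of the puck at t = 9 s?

-83.5 m

On each constant-a segment, Δv = aΔt and Δx = v₀Δt + ½aΔt²; chain segment to segment.
0–5 s: v starts -3 m/s; Δx = -3·5 + ½·-3·5² = -52.5 m; v ends -18 m/s.
5–7 s: v starts -18 m/s; Δx = -18·2 + ½·3·2² = -30 m; v ends -12 m/s.
7–9 s: v starts -12 m/s; Δx = -12·2 + ½·11·2² = -2 m; v ends 10 m/s.
x(9) = 1 + Σ Δx = -83.5 m.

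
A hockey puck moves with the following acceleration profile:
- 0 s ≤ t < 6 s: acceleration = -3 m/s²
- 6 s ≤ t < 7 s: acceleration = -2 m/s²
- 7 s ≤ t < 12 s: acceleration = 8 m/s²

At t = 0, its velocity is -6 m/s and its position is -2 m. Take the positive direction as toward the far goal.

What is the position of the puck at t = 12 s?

On each constant-a segment, Δv = aΔt and Δx = v₀Δt + ½aΔt²; chain segment to segment.
0–6 s: v starts -6 m/s; Δx = -6·6 + ½·-3·6² = -90 m; v ends -24 m/s.
6–7 s: v starts -24 m/s; Δx = -24·1 + ½·-2·1² = -25 m; v ends -26 m/s.
7–12 s: v starts -26 m/s; Δx = -26·5 + ½·8·5² = -30 m; v ends 14 m/s.
x(12) = -2 + Σ Δx = -147 m.

-147 m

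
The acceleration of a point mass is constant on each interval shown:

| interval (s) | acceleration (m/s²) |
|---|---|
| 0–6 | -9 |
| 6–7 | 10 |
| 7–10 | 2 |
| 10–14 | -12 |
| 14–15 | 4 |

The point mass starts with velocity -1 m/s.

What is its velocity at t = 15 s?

Δv equals the area under the a-t graph; then v = v₀ + Δv.
0–6 s: -9 × 6 = -54 m/s
6–7 s: 10 × 1 = 10 m/s
7–10 s: 2 × 3 = 6 m/s
10–14 s: -12 × 4 = -48 m/s
14–15 s: 4 × 1 = 4 m/s
Δv = -82 m/s, so v(15) = -1 + (-82) = -83 m/s.

-83 m/s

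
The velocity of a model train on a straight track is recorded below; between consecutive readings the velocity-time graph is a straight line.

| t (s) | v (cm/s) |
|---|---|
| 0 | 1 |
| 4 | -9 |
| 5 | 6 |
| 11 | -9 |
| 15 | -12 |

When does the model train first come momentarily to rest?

t = 0.4 s

v changes sign on 0–4 s (from 1 to -9); the graph is linear there, so v = 0 at t = 0 + (-1)·(4 − 0)/(-9 − 1) = 0.4 s.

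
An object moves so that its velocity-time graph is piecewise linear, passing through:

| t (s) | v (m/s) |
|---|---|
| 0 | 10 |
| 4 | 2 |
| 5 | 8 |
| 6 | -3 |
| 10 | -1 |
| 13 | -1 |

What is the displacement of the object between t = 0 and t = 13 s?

20.5 m

Displacement is the signed area under the v-t curve.
0–4 s: ½(10 + 2)(4) = 24 m
4–5 s: ½(2 + 8)(1) = 5 m
5–6 s: ½(8 + -3)(1) = 2.5 m
6–10 s: ½(-3 + -1)(4) = -8 m
10–13 s: -1 × 3 = -3 m
Net displacement = 20.5 m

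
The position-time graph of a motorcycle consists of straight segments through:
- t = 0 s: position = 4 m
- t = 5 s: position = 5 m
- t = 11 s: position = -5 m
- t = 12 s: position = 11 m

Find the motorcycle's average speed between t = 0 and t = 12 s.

Average speed = (total path length)/(elapsed time); on a piecewise-linear x-t graph the path length is Σ|Δx|.
0–5 s: |Δx| = |5 − 4| = 1 m
5–11 s: |Δx| = |-5 − 5| = 10 m
11–12 s: |Δx| = |11 − -5| = 16 m
Total path = 27 m; average speed = 27/12 = 2.25 m/s.

2.25 m/s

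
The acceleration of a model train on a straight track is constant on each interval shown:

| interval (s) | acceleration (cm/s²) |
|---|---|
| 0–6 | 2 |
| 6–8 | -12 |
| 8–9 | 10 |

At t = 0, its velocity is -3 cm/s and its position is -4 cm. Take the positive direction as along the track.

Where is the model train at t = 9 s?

On each constant-a segment, Δv = aΔt and Δx = v₀Δt + ½aΔt²; chain segment to segment.
0–6 s: v starts -3 cm/s; Δx = -3·6 + ½·2·6² = 18 cm; v ends 9 cm/s.
6–8 s: v starts 9 cm/s; Δx = 9·2 + ½·-12·2² = -6 cm; v ends -15 cm/s.
8–9 s: v starts -15 cm/s; Δx = -15·1 + ½·10·1² = -10 cm; v ends -5 cm/s.
x(9) = -4 + Σ Δx = -2 cm.

-2 cm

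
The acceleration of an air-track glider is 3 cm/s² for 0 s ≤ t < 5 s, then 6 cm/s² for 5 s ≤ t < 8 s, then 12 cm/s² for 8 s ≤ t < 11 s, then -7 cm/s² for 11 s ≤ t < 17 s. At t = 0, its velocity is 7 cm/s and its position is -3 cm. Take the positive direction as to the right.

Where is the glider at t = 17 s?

On each constant-a segment, Δv = aΔt and Δx = v₀Δt + ½aΔt²; chain segment to segment.
0–5 s: v starts 7 cm/s; Δx = 7·5 + ½·3·5² = 72.5 cm; v ends 22 cm/s.
5–8 s: v starts 22 cm/s; Δx = 22·3 + ½·6·3² = 93 cm; v ends 40 cm/s.
8–11 s: v starts 40 cm/s; Δx = 40·3 + ½·12·3² = 174 cm; v ends 76 cm/s.
11–17 s: v starts 76 cm/s; Δx = 76·6 + ½·-7·6² = 330 cm; v ends 34 cm/s.
x(17) = -3 + Σ Δx = 666.5 cm.

666.5 cm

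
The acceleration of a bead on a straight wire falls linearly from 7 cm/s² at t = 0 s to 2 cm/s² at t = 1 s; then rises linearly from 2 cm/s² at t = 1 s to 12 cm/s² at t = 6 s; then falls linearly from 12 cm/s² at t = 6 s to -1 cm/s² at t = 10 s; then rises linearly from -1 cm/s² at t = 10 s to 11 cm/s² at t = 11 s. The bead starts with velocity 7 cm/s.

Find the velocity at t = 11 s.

Δv equals the area under the a-t graph; then v = v₀ + Δv.
0–1 s: ½(7 + 2)(1) = 4.5 cm/s
1–6 s: ½(2 + 12)(5) = 35 cm/s
6–10 s: ½(12 + -1)(4) = 22 cm/s
10–11 s: ½(-1 + 11)(1) = 5 cm/s
Δv = 66.5 cm/s, so v(11) = 7 + (66.5) = 73.5 cm/s.

73.5 cm/s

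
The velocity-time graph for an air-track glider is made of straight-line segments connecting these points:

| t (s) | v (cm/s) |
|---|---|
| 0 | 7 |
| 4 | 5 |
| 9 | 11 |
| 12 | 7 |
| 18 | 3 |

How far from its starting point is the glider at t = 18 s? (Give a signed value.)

Displacement is the signed area under the v-t curve.
0–4 s: ½(7 + 5)(4) = 24 cm
4–9 s: ½(5 + 11)(5) = 40 cm
9–12 s: ½(11 + 7)(3) = 27 cm
12–18 s: ½(7 + 3)(6) = 30 cm
Net displacement = 121 cm

121 cm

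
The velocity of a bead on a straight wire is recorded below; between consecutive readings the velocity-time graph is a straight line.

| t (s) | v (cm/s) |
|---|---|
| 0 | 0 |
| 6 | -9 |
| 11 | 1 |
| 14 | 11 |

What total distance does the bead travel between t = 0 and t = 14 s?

65.5 cm

Distance (not displacement) is the total path length: add the absolute areas under v-t.
0–6 s: |½(0 + -9)(6)| = 27 cm
6–11 s: v = 0 at t = 10.5 s; triangle areas 20.25 + 0.25 = 20.5 cm
11–14 s: |½(1 + 11)(3)| = 18 cm
Total distance = 65.5 cm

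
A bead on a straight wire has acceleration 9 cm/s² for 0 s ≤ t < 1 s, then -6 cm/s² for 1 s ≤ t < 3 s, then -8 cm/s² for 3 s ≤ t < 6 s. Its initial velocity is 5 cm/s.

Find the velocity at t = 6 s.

Δv equals the area under the a-t graph; then v = v₀ + Δv.
0–1 s: 9 × 1 = 9 cm/s
1–3 s: -6 × 2 = -12 cm/s
3–6 s: -8 × 3 = -24 cm/s
Δv = -27 cm/s, so v(6) = 5 + (-27) = -22 cm/s.

-22 cm/s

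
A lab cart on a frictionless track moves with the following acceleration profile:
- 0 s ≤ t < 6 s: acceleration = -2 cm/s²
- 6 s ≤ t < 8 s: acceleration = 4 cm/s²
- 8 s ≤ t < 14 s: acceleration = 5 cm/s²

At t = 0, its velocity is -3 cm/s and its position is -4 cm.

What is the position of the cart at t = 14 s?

On each constant-a segment, Δv = aΔt and Δx = v₀Δt + ½aΔt²; chain segment to segment.
0–6 s: v starts -3 cm/s; Δx = -3·6 + ½·-2·6² = -54 cm; v ends -15 cm/s.
6–8 s: v starts -15 cm/s; Δx = -15·2 + ½·4·2² = -22 cm; v ends -7 cm/s.
8–14 s: v starts -7 cm/s; Δx = -7·6 + ½·5·6² = 48 cm; v ends 23 cm/s.
x(14) = -4 + Σ Δx = -32 cm.

-32 cm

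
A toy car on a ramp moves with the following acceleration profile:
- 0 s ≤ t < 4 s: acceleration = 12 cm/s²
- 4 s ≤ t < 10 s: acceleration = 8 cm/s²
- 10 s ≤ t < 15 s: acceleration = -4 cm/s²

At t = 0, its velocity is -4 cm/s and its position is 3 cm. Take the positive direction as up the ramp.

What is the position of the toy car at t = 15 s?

On each constant-a segment, Δv = aΔt and Δx = v₀Δt + ½aΔt²; chain segment to segment.
0–4 s: v starts -4 cm/s; Δx = -4·4 + ½·12·4² = 80 cm; v ends 44 cm/s.
4–10 s: v starts 44 cm/s; Δx = 44·6 + ½·8·6² = 408 cm; v ends 92 cm/s.
10–15 s: v starts 92 cm/s; Δx = 92·5 + ½·-4·5² = 410 cm; v ends 72 cm/s.
x(15) = 3 + Σ Δx = 901 cm.

901 cm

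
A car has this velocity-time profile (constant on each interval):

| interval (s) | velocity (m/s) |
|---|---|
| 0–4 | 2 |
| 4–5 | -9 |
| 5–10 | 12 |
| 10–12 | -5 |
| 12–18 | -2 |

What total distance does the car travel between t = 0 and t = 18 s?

Distance (not displacement) is the total path length: add the absolute areas under v-t.
0–4 s: |2| × 4 = 8 m
4–5 s: |-9| × 1 = 9 m
5–10 s: |12| × 5 = 60 m
10–12 s: |-5| × 2 = 10 m
12–18 s: |-2| × 6 = 12 m
Total distance = 99 m

99 m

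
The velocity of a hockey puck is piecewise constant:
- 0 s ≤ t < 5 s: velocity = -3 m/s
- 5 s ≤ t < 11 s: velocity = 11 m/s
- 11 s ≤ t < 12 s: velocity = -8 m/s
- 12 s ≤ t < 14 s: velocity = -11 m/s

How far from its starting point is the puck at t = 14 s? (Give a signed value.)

21 m

Net displacement equals the area under the velocity-time graph (areas below the axis count negative).
0–5 s: -3 × 5 = -15 m
5–11 s: 11 × 6 = 66 m
11–12 s: -8 × 1 = -8 m
12–14 s: -11 × 2 = -22 m
Net displacement = 21 m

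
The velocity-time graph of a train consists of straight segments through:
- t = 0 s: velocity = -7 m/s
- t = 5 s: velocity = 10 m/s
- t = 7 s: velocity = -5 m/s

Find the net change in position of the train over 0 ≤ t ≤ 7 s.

Net displacement equals the area under the velocity-time graph (areas below the axis count negative).
0–5 s: ½(-7 + 10)(5) = 7.5 m
5–7 s: ½(10 + -5)(2) = 5 m
Net displacement = 12.5 m

12.5 m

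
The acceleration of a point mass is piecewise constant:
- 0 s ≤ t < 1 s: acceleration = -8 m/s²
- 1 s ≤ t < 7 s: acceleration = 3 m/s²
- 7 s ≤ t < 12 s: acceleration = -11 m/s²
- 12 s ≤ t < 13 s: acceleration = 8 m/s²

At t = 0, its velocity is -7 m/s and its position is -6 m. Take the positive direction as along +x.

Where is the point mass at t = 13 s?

On each constant-a segment, Δv = aΔt and Δx = v₀Δt + ½aΔt²; chain segment to segment.
0–1 s: v starts -7 m/s; Δx = -7·1 + ½·-8·1² = -11 m; v ends -15 m/s.
1–7 s: v starts -15 m/s; Δx = -15·6 + ½·3·6² = -36 m; v ends 3 m/s.
7–12 s: v starts 3 m/s; Δx = 3·5 + ½·-11·5² = -122.5 m; v ends -52 m/s.
12–13 s: v starts -52 m/s; Δx = -52·1 + ½·8·1² = -48 m; v ends -44 m/s.
x(13) = -6 + Σ Δx = -223.5 m.

-223.5 m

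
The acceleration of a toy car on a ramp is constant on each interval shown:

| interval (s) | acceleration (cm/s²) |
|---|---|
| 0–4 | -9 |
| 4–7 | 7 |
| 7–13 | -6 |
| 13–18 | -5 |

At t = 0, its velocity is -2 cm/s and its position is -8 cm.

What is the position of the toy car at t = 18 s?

-708 cm

On each constant-a segment, Δv = aΔt and Δx = v₀Δt + ½aΔt²; chain segment to segment.
0–4 s: v starts -2 cm/s; Δx = -2·4 + ½·-9·4² = -80 cm; v ends -38 cm/s.
4–7 s: v starts -38 cm/s; Δx = -38·3 + ½·7·3² = -82.5 cm; v ends -17 cm/s.
7–13 s: v starts -17 cm/s; Δx = -17·6 + ½·-6·6² = -210 cm; v ends -53 cm/s.
13–18 s: v starts -53 cm/s; Δx = -53·5 + ½·-5·5² = -327.5 cm; v ends -78 cm/s.
x(18) = -8 + Σ Δx = -708 cm.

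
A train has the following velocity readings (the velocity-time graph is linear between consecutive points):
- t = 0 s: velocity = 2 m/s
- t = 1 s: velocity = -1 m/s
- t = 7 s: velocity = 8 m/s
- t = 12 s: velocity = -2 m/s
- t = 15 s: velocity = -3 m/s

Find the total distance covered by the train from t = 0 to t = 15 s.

Total distance travelled is ∫|v| dt — sum the magnitudes of each area piece.
0–1 s: v = 0 at t = 2/3 s; triangle areas 2/3 + 1/6 = 5/6 m
1–7 s: v = 0 at t = 5/3 s; triangle areas 1/3 + 64/3 = 65/3 m
7–12 s: v = 0 at t = 11 s; triangle areas 16 + 1 = 17 m
12–15 s: |½(-2 + -3)(3)| = 7.5 m
Total distance = 47 m

47 m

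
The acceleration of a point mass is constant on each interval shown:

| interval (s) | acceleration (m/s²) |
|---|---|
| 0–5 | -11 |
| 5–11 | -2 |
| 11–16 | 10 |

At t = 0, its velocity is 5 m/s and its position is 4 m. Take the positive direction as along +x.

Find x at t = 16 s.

-629.5 m

On each constant-a segment, Δv = aΔt and Δx = v₀Δt + ½aΔt²; chain segment to segment.
0–5 s: v starts 5 m/s; Δx = 5·5 + ½·-11·5² = -112.5 m; v ends -50 m/s.
5–11 s: v starts -50 m/s; Δx = -50·6 + ½·-2·6² = -336 m; v ends -62 m/s.
11–16 s: v starts -62 m/s; Δx = -62·5 + ½·10·5² = -185 m; v ends -12 m/s.
x(16) = 4 + Σ Δx = -629.5 m.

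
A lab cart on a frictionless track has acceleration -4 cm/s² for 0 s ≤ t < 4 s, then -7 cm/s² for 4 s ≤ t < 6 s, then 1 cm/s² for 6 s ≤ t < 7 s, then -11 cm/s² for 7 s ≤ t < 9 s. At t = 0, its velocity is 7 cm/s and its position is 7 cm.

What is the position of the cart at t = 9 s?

-117.5 cm

On each constant-a segment, Δv = aΔt and Δx = v₀Δt + ½aΔt²; chain segment to segment.
0–4 s: v starts 7 cm/s; Δx = 7·4 + ½·-4·4² = -4 cm; v ends -9 cm/s.
4–6 s: v starts -9 cm/s; Δx = -9·2 + ½·-7·2² = -32 cm; v ends -23 cm/s.
6–7 s: v starts -23 cm/s; Δx = -23·1 + ½·1·1² = -22.5 cm; v ends -22 cm/s.
7–9 s: v starts -22 cm/s; Δx = -22·2 + ½·-11·2² = -66 cm; v ends -44 cm/s.
x(9) = 7 + Σ Δx = -117.5 cm.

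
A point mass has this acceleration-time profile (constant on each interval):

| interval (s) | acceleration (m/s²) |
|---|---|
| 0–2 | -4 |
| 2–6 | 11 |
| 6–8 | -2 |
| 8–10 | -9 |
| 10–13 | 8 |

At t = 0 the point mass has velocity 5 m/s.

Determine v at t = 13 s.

43 m/s

Δv equals the area under the a-t graph; then v = v₀ + Δv.
0–2 s: -4 × 2 = -8 m/s
2–6 s: 11 × 4 = 44 m/s
6–8 s: -2 × 2 = -4 m/s
8–10 s: -9 × 2 = -18 m/s
10–13 s: 8 × 3 = 24 m/s
Δv = 38 m/s, so v(13) = 5 + (38) = 43 m/s.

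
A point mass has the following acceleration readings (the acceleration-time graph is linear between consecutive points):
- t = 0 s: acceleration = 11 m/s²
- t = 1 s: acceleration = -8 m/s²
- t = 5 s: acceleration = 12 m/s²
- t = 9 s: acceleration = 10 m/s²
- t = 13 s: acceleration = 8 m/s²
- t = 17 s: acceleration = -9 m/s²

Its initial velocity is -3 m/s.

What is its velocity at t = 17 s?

Δv equals the area under the a-t graph; then v = v₀ + Δv.
0–1 s: ½(11 + -8)(1) = 1.5 m/s
1–5 s: ½(-8 + 12)(4) = 8 m/s
5–9 s: ½(12 + 10)(4) = 44 m/s
9–13 s: ½(10 + 8)(4) = 36 m/s
13–17 s: ½(8 + -9)(4) = -2 m/s
Δv = 87.5 m/s, so v(17) = -3 + (87.5) = 84.5 m/s.

84.5 m/s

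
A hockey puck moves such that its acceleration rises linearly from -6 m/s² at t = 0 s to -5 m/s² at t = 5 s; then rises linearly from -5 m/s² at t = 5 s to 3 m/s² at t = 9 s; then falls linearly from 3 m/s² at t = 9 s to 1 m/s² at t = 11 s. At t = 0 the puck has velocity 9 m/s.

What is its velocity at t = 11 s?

-18.5 m/s

Δv equals the area under the a-t graph; then v = v₀ + Δv.
0–5 s: ½(-6 + -5)(5) = -27.5 m/s
5–9 s: ½(-5 + 3)(4) = -4 m/s
9–11 s: ½(3 + 1)(2) = 4 m/s
Δv = -27.5 m/s, so v(11) = 9 + (-27.5) = -18.5 m/s.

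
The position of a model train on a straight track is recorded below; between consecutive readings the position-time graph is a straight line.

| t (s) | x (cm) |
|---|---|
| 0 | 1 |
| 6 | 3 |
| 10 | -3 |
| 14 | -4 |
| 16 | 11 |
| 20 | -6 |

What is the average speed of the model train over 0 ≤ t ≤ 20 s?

Average speed = (total path length)/(elapsed time); on a piecewise-linear x-t graph the path length is Σ|Δx|.
0–6 s: |Δx| = |3 − 1| = 2 cm
6–10 s: |Δx| = |-3 − 3| = 6 cm
10–14 s: |Δx| = |-4 − -3| = 1 cm
14–16 s: |Δx| = |11 − -4| = 15 cm
16–20 s: |Δx| = |-6 − 11| = 17 cm
Total path = 41 cm; average speed = 41/20 = 2.05 cm/s.

2.05 cm/s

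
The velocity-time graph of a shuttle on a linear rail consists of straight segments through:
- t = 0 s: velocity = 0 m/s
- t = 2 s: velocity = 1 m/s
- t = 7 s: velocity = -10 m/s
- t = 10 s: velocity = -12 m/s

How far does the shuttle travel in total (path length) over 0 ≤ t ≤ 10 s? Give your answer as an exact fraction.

Distance (not displacement) is the total path length: add the absolute areas under v-t.
0–2 s: |½(0 + 1)(2)| = 1 m
2–7 s: v = 0 at t = 27/11 s; triangle areas 5/22 + 250/11 = 505/22 m
7–10 s: |½(-10 + -12)(3)| = 33 m
Total distance = 1253/22 m

1253/22 m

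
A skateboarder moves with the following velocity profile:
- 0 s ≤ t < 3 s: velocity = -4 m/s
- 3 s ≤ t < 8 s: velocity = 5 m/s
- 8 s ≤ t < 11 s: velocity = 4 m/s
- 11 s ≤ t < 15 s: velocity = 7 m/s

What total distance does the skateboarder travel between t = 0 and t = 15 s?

Total distance travelled is ∫|v| dt — sum the magnitudes of each area piece.
0–3 s: |-4| × 3 = 12 m
3–8 s: |5| × 5 = 25 m
8–11 s: |4| × 3 = 12 m
11–15 s: |7| × 4 = 28 m
Total distance = 77 m

77 m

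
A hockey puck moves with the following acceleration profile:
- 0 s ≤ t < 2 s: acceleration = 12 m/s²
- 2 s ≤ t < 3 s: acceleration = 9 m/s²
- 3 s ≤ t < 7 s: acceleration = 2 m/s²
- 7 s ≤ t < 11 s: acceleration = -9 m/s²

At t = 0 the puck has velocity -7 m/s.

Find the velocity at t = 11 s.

Δv equals the area under the a-t graph; then v = v₀ + Δv.
0–2 s: 12 × 2 = 24 m/s
2–3 s: 9 × 1 = 9 m/s
3–7 s: 2 × 4 = 8 m/s
7–11 s: -9 × 4 = -36 m/s
Δv = 5 m/s, so v(11) = -7 + (5) = -2 m/s.

-2 m/s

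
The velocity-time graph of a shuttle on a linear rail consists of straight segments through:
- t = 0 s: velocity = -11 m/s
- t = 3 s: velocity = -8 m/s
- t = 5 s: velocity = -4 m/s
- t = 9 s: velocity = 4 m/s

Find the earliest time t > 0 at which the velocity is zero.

v changes sign on 5–9 s (from -4 to 4); the graph is linear there, so v = 0 at t = 5 + (4)·(9 − 5)/(4 − -4) = 7 s.

t = 7 s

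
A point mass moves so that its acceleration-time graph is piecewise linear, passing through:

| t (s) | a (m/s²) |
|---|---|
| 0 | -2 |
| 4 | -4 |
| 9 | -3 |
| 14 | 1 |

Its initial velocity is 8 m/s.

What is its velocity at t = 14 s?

-26.5 m/s

Δv equals the area under the a-t graph; then v = v₀ + Δv.
0–4 s: ½(-2 + -4)(4) = -12 m/s
4–9 s: ½(-4 + -3)(5) = -17.5 m/s
9–14 s: ½(-3 + 1)(5) = -5 m/s
Δv = -34.5 m/s, so v(14) = 8 + (-34.5) = -26.5 m/s.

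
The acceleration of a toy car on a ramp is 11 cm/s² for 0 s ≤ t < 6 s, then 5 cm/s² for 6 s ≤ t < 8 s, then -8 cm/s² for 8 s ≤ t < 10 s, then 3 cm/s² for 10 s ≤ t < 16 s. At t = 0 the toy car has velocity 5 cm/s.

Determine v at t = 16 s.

83 cm/s

Δv equals the area under the a-t graph; then v = v₀ + Δv.
0–6 s: 11 × 6 = 66 cm/s
6–8 s: 5 × 2 = 10 cm/s
8–10 s: -8 × 2 = -16 cm/s
10–16 s: 3 × 6 = 18 cm/s
Δv = 78 cm/s, so v(16) = 5 + (78) = 83 cm/s.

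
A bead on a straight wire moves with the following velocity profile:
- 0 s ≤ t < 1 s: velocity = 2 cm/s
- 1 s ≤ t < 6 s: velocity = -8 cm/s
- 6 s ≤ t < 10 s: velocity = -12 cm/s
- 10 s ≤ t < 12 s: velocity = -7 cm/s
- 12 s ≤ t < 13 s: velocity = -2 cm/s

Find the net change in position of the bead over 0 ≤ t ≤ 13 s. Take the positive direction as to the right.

-102 cm

Displacement is the signed area under the v-t curve.
0–1 s: 2 × 1 = 2 cm
1–6 s: -8 × 5 = -40 cm
6–10 s: -12 × 4 = -48 cm
10–12 s: -7 × 2 = -14 cm
12–13 s: -2 × 1 = -2 cm
Net displacement = -102 cm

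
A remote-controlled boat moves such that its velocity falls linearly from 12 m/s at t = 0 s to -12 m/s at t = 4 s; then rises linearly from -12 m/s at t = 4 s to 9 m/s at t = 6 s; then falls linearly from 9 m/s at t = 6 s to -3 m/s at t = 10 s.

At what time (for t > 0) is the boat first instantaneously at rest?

t = 2 s

v changes sign on 0–4 s (from 12 to -12); the graph is linear there, so v = 0 at t = 0 + (-12)·(4 − 0)/(-12 − 12) = 2 s.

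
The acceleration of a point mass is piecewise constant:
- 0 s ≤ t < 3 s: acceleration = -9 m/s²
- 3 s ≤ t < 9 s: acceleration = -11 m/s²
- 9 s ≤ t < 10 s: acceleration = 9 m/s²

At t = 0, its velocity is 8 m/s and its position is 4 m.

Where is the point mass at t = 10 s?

-405 m

On each constant-a segment, Δv = aΔt and Δx = v₀Δt + ½aΔt²; chain segment to segment.
0–3 s: v starts 8 m/s; Δx = 8·3 + ½·-9·3² = -16.5 m; v ends -19 m/s.
3–9 s: v starts -19 m/s; Δx = -19·6 + ½·-11·6² = -312 m; v ends -85 m/s.
9–10 s: v starts -85 m/s; Δx = -85·1 + ½·9·1² = -80.5 m; v ends -76 m/s.
x(10) = 4 + Σ Δx = -405 m.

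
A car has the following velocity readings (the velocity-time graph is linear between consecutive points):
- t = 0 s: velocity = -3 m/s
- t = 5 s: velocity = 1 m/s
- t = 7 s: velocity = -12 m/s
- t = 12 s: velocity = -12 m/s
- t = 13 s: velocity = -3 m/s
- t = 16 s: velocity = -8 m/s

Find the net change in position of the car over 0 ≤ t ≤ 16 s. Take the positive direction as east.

Net displacement equals the area under the velocity-time graph (areas below the axis count negative).
0–5 s: ½(-3 + 1)(5) = -5 m
5–7 s: ½(1 + -12)(2) = -11 m
7–12 s: -12 × 5 = -60 m
12–13 s: ½(-12 + -3)(1) = -7.5 m
13–16 s: ½(-3 + -8)(3) = -16.5 m
Net displacement = -100 m

-100 m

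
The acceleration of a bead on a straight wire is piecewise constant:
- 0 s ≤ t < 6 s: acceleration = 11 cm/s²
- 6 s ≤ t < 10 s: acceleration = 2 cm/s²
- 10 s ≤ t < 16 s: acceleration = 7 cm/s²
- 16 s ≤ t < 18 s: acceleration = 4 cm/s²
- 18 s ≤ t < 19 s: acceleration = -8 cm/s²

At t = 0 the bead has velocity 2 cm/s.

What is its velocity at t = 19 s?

118 cm/s

Δv equals the area under the a-t graph; then v = v₀ + Δv.
0–6 s: 11 × 6 = 66 cm/s
6–10 s: 2 × 4 = 8 cm/s
10–16 s: 7 × 6 = 42 cm/s
16–18 s: 4 × 2 = 8 cm/s
18–19 s: -8 × 1 = -8 cm/s
Δv = 116 cm/s, so v(19) = 2 + (116) = 118 cm/s.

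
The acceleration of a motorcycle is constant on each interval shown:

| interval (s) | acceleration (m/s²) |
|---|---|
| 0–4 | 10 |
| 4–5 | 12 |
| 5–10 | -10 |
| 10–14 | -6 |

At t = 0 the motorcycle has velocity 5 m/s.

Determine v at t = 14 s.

-17 m/s

Δv equals the area under the a-t graph; then v = v₀ + Δv.
0–4 s: 10 × 4 = 40 m/s
4–5 s: 12 × 1 = 12 m/s
5–10 s: -10 × 5 = -50 m/s
10–14 s: -6 × 4 = -24 m/s
Δv = -22 m/s, so v(14) = 5 + (-22) = -17 m/s.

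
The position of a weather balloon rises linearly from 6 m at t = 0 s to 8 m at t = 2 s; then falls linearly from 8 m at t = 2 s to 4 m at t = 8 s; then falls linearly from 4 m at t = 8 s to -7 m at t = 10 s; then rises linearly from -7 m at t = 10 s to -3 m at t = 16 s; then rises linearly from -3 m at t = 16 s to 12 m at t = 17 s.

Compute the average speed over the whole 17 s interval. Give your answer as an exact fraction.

36/17 m/s

Average speed = (total path length)/(elapsed time); on a piecewise-linear x-t graph the path length is Σ|Δx|.
0–2 s: |Δx| = |8 − 6| = 2 m
2–8 s: |Δx| = |4 − 8| = 4 m
8–10 s: |Δx| = |-7 − 4| = 11 m
10–16 s: |Δx| = |-3 − -7| = 4 m
16–17 s: |Δx| = |12 − -3| = 15 m
Total path = 36 m; average speed = 36/17 = 36/17 m/s.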